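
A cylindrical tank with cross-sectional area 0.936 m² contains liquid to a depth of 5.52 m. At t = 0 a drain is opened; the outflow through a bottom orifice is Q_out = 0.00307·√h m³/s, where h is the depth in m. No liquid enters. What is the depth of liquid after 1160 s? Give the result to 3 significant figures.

With no inflow, A dh/dt = −0.00307 √h.
∫ h^(−1/2) dh = −(0.00307/A) ∫ dt, giving 2√h = 2√h₀ − (0.00307/A) t.
√h = √5.52 − 0.00307·1160/(2·0.936) = 2.3495 − 1.9024 = 0.44712.
h = 0.44712² = 0.19991 m.

0.200 m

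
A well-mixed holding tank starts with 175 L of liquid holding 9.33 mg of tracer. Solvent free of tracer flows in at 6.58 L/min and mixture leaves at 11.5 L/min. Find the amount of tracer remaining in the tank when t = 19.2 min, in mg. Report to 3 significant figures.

1.52 mg

Total volume: dV/dt = Q_in − Q_out = -4.9200 L/min, so V(t) = 175 − 4.9200 t and V(19.2) = 80.536 L.
Species balance (pure solvent in): dm/dt = −Q_out · m/V(t).
Separate: dm/m = −Q_out dt/V(t) ⇒ ln(m/m₀) = −(Q_out/(Q_in−Q_out)) ln(V/V₀).
m = m₀ (V₀/V)^(Q_out/(Q_in−Q_out)) = 9.33 × (175/80.536)^(-2.3374) = 1.5208 mg.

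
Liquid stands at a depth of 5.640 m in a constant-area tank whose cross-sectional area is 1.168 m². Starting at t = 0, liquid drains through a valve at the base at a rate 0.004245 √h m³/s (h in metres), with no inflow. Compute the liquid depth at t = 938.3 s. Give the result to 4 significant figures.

A dh/dt = −Q_out = −0.004245 √h.
Separate and integrate: 2(√h − √h₀) = −(0.004245/A) t.
√h = √5.640 − 0.004245·938.3/(2·1.168) = 2.37487 − 1.70509 = 0.669781.
h = 0.669781² = 0.448607 m.

0.4486 m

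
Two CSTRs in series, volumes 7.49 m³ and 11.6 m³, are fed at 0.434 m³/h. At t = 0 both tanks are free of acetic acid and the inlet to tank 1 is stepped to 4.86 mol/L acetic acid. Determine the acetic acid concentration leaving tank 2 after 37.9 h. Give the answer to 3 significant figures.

Species balance on tank i: dCᵢ/dt = (Cᵢ₋₁ − Cᵢ)/τᵢ with τᵢ = Vᵢ/Q.
τ₁ = 7.49/0.434 = 17.258 h; τ₂ = 11.6/0.434 = 26.728 h.
Solving the cascade with C₁(0)=C₂(0)=0 gives C₂(t) = C_in[1 − (τ₁ e^(−t/τ₁) − τ₂ e^(−t/τ₂))/(τ₁ − τ₂)].
At t = 37.9: e^(−t/τ₁) = 0.11124, e^(−t/τ₂) = 0.24220.
C₂ = 4.86·[1 − (17.258·0.11124 − 26.728·0.24220)/(-9.4700)] = 4.86·0.51913 = 2.5230 mol/L.

2.52 mol/L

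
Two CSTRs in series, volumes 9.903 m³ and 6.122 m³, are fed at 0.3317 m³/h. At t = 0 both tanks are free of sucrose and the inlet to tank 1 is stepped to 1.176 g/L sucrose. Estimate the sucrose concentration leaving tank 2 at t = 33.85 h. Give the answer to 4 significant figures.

Time constants: τᵢ = Vᵢ/Q for each well-mixed tank.
τ₁ = 9.903/0.3317 = 29.8553 h; τ₂ = 6.122/0.3317 = 18.4564 h.
Tank 1: C₁ = C_in(1 − e^(−t/τ₁)). Tank 2 (τ₁ ≠ τ₂): C₂ = C_in[1 − (τ₁ e^(−t/τ₁) − τ₂ e^(−t/τ₂))/(τ₁ − τ₂)].
At t = 33.85: e^(−t/τ₁) = 0.321807, e^(−t/τ₂) = 0.159765.
C₂ = 1.176·[1 − (29.8553·0.321807 − 18.4564·0.159765)/(11.3989)] = 1.176·0.415823 = 0.489008 g/L.

0.4890 g/L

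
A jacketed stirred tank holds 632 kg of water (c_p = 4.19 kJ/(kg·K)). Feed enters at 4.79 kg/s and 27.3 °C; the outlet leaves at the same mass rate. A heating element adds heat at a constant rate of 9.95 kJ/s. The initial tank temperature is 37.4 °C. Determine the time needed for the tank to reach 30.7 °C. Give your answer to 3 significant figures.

158 s

Unsteady energy balance on the tank contents: M c_p dT/dt = ṁ c_p (T_in − T) + 9.95.
τ = M/ṁ = 131.94 s; T_ss = T_in + Q̇/(ṁ c_p) = 27.796 °C.
T(t) = T_ss + (T₀ − T_ss) e^(−t/τ). Set T = 30.7:
e^(−t/τ) = (30.7 − 27.796)/(37.4 − 27.796) = 0.30239
t = −131.94 · ln(0.30239) = 157.81 s.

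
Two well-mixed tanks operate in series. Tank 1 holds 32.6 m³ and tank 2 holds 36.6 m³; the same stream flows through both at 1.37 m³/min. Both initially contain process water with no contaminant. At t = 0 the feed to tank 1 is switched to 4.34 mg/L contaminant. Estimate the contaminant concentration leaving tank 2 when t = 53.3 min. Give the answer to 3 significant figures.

Time constants: τᵢ = Vᵢ/Q for each well-mixed tank.
τ₁ = 32.6/1.37 = 23.796 min; τ₂ = 36.6/1.37 = 26.715 min.
Solving the cascade with C₁(0)=C₂(0)=0 gives C₂(t) = C_in[1 − (τ₁ e^(−t/τ₁) − τ₂ e^(−t/τ₂))/(τ₁ − τ₂)].
At t = 53.3: e^(−t/τ₁) = 0.10647, e^(−t/τ₂) = 0.13600.
C₂ = 4.34·[1 − (23.796·0.10647 − 26.715·0.13600)/(-2.9197)] = 4.34·0.62333 = 2.7052 mg/L.

2.71 mg/L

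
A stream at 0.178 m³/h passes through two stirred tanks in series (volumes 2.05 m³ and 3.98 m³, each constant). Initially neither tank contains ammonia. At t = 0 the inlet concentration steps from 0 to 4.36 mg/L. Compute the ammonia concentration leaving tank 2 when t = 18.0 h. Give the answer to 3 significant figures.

Time constants: τᵢ = Vᵢ/Q for each well-mixed tank.
τ₁ = 2.05/0.178 = 11.517 h; τ₂ = 3.98/0.178 = 22.360 h.
Tank 1: C₁ = C_in(1 − e^(−t/τ₁)). Tank 2 (τ₁ ≠ τ₂): C₂ = C_in[1 − (τ₁ e^(−t/τ₁) − τ₂ e^(−t/τ₂))/(τ₁ − τ₂)].
At t = 18.0: e^(−t/τ₁) = 0.20952, e^(−t/τ₂) = 0.44708.
C₂ = 4.36·[1 − (11.517·0.20952 − 22.360·0.44708)/(-10.843)] = 4.36·0.30060 = 1.3106 mg/L.

1.31 mg/L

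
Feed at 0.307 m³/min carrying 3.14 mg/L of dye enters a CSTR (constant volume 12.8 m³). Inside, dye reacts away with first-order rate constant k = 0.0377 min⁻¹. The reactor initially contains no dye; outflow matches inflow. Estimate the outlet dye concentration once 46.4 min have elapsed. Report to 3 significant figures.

1.15 mg/L

V dC/dt = Q(C_in − C) − k V C.
dC/dt = (Q/V) C_in − (Q/V + k) C; effective rate a = Q/V + k = 0.023984 + 0.0377 = 0.061684 min⁻¹.
C_ss = Q C_in/(Q + kV) = 1.2209 mg/L; C(t) = C_ss + (C₀ − C_ss) e^(−a t).
C(46.4) = 1.2209 + (-1.2209)·e^(−0.061684·46.4) = 1.2209 + (-1.2209)·0.057145 = 1.1511 mg/L.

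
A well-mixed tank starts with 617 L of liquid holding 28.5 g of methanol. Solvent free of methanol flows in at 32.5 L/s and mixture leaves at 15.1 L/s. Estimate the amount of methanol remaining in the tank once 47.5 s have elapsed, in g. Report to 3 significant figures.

Total volume: dV/dt = Q_in − Q_out = 17.400 L/s, so V(t) = 617 + 17.400 t and V(47.5) = 1443.5 L.
Species balance (pure solvent in): dm/dt = −Q_out · m/V(t).
Separate: dm/m = −Q_out dt/V(t) ⇒ ln(m/m₀) = −(Q_out/(Q_in−Q_out)) ln(V/V₀).
m = m₀ (V₀/V)^(Q_out/(Q_in−Q_out)) = 28.5 × (617/1443.5)^(0.86782) = 13.630 g.

13.6 g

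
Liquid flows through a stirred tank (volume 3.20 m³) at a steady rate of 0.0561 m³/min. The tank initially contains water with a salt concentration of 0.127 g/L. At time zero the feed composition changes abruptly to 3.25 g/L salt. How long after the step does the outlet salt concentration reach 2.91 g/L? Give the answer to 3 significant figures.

Unsteady species balance (constant V, well mixed): V dC/dt = Q(C_in − C), so τ = V/Q = 57.041 min.
C(t) = C_in + (C₀ − C_in) e^(−t/τ). Set C = 2.91 and solve for t:
e^(−t/τ) = (C − C_in)/(C₀ − C_in) = (2.91 − 3.25)/(0.127 − 3.25) = 0.10887
t = −τ ln(…) = 57.041 × 2.2176 = 126.49 min.

126 min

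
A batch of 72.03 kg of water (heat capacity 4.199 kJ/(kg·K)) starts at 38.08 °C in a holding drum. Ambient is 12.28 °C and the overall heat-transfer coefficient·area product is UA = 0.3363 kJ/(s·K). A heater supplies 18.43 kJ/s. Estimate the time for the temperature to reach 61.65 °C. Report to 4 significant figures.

Lumped-capacitance energy balance: M c_p dT/dt = UA(T_amb − T) + Q̇.
τ = M c_p/UA = 899.358 s; T_ss = T_amb + Q̇/UA = 12.28 + 18.43/0.3363 = 67.0823 °C.
T(t) = T_ss + (T₀ − T_ss)e^(−t/τ); set T = 61.65:
t = −τ ln[(T − T_ss)/(T₀ − T_ss)] = −899.358 · ln(0.187305) = 1506.44 s.

1506 s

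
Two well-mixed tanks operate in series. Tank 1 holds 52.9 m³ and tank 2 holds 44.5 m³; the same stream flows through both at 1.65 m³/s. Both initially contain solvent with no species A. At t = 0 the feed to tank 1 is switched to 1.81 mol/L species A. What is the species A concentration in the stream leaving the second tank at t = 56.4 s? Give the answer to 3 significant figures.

Time constants: τᵢ = Vᵢ/Q for each well-mixed tank.
τ₁ = 52.9/1.65 = 32.061 s; τ₂ = 44.5/1.65 = 26.970 s.
Solving the cascade with C₁(0)=C₂(0)=0 gives C₂(t) = C_in[1 − (τ₁ e^(−t/τ₁) − τ₂ e^(−t/τ₂))/(τ₁ − τ₂)].
At t = 56.4: e^(−t/τ₁) = 0.17219, e^(−t/τ₂) = 0.12353.
C₂ = 1.81·[1 − (32.061·0.17219 − 26.970·0.12353)/(5.0909)] = 1.81·0.57006 = 1.0318 mol/L.

1.03 mol/L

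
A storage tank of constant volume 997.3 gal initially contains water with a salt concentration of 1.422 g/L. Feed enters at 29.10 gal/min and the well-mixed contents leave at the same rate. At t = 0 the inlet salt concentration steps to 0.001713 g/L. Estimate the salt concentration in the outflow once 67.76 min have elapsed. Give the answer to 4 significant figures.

Species balance on the tank: V dC/dt = Q(C_in − C).
Rewrite as dC/dt + C/τ = C_in/τ, τ = V/Q = 34.2715 min.
Solution: C(t) = C_in + (C₀ − C_in) e^(−t/τ).
C(67.76) = 0.001713 + (1.422 − 0.001713)·e^(−67.76/34.2715) = 0.001713 + (1.42029)·0.138463 = 0.198370 g/L.

0.1984 g/L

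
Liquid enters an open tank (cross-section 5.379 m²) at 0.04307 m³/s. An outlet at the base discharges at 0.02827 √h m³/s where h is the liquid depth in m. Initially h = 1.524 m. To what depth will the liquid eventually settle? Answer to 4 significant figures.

2.321 m

Unsteady balance on liquid volume: A dh/dt = Q_in − 0.02827 √h. At steady state dh/dt = 0:
Q_in = 0.02827 √h_ss ⇒ √h_ss = 0.04307/0.02827 = 1.52352.
h_ss = 1.52352² = 2.32112 m. (Since h₀ = 1.524 m < h_ss, the level will rise toward this value.)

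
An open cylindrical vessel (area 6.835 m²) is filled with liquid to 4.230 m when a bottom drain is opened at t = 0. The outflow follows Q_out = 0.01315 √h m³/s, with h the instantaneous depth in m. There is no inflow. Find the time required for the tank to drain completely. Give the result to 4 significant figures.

With no inflow, A dh/dt = −0.01315 √h.
Separate and integrate: 2(√h − √h₀) = −(0.01315/A) t.
Set h = 0: 2√h₀ = (0.01315/A) t_empty ⇒ t_empty = 2A√h₀/0.01315.
t_empty = 2·6.835·√4.230/0.01315 = 13.6700·2.05670/0.01315 = 2138.03 s.

2138 s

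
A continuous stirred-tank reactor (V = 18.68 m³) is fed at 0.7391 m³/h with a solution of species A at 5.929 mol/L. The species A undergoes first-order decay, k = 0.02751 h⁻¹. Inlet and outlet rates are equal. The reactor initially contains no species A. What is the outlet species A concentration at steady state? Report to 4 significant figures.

Species balance: V dC/dt = Q C_in − Q C − k V C.
Steady state (dC/dt = 0): C_ss = Q C_in/(Q + kV) = C_in/(1 + kV/Q).
C_ss = 0.7391·5.929/(0.7391 + 0.02751·18.68) = 4.38212/1.25299 = 3.49734 mol/L.

3.497 mol/L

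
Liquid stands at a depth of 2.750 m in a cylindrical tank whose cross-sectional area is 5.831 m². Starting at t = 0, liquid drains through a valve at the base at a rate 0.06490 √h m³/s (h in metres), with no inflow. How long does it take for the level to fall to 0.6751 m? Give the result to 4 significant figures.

Unsteady balance on liquid volume: A dh/dt = −0.06490 √h.
Separate and integrate: 2(√h − √h₀) = −(0.06490/A) t.
t = 2A(√h₀ − √h)/0.06490 = 2·5.831·(√2.750 − √0.6751)/0.06490
  = 11.6620 × (1.65831 − 0.821645) / 0.06490 = 150.342 s.

150.3 s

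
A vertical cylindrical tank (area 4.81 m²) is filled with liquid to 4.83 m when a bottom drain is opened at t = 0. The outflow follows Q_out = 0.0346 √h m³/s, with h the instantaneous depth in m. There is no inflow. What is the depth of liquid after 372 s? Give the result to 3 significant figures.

With no inflow, A dh/dt = −0.0346 √h.
∫ h^(−1/2) dh = −(0.0346/A) ∫ dt, giving 2√h = 2√h₀ − (0.0346/A) t.
√h = √4.83 − 0.0346·372/(2·4.81) = 2.1977 − 1.3380 = 0.85976.
h = 0.85976² = 0.73919 m.

0.739 m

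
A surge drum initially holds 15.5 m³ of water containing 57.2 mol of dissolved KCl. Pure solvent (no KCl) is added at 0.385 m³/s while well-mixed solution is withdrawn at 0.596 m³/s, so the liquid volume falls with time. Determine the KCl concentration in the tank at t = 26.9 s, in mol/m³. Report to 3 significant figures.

Total volume: dV/dt = Q_in − Q_out = -0.21100 m³/s, so V(t) = 15.5 − 0.21100 t and V(26.9) = 9.8241 m³.
Solute balance: dm/dt = 0 − Q_out C = −Q_out m/V(t).
Separate: dm/m = −Q_out dt/V(t) ⇒ ln(m/m₀) = −(Q_out/(Q_in−Q_out)) ln(V/V₀).
m = m₀ (V₀/V)^(Q_out/(Q_in−Q_out)) = 57.2 × (15.5/9.8241)^(-2.8246) = 15.776 mol.
C = m/V = 15.776/9.8241 = 1.6059 mol/m³.

1.61 mol/m³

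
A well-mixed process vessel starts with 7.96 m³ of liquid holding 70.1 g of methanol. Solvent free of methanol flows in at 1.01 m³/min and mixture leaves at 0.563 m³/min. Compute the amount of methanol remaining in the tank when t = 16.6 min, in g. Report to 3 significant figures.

Let m(t) be the amount of methanol. Volume: V(t) = V₀ + (Q_in − Q_out) t = 7.96 + 0.44700 t; V(16.6) = 15.380 m³.
Species balance (pure solvent in): dm/dt = −Q_out · m/V(t).
dm/m = −Q_out dt/(V₀ + 0.44700 t); integrating gives ln(m/m₀) = −(Q_out/(Q_in−Q_out)) ln(V/V₀).
m = m₀ (V₀/V)^(Q_out/(Q_in−Q_out)) = 70.1 × (7.96/15.380)^(1.2595) = 30.580 g.

30.6 g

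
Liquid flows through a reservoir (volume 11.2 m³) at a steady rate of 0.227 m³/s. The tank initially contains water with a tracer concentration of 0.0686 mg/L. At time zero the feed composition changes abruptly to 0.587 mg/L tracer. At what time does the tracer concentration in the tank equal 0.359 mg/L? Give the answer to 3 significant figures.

Unsteady species balance (constant V, well mixed): V dC/dt = Q(C_in − C), so τ = V/Q = 49.339 s.
C(t) = C_in + (C₀ − C_in) e^(−t/τ). Set C = 0.359 and solve for t:
e^(−t/τ) = (C − C_in)/(C₀ − C_in) = (0.359 − 0.587)/(0.0686 − 0.587) = 0.43981
t = −τ ln(…) = 49.339 × 0.82140 = 40.527 s.

40.5 s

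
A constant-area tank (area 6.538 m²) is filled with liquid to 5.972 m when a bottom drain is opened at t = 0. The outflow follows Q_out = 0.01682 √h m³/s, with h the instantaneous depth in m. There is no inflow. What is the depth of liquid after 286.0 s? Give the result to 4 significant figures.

Mass balance (ρ constant): A dh/dt = −0.01682 √h.
∫ h^(−1/2) dh = −(0.01682/A) ∫ dt, giving 2√h = 2√h₀ − (0.01682/A) t.
√h = √5.972 − 0.01682·286.0/(2·6.538) = 2.44377 − 0.367889 = 2.07588.
h = 2.07588² = 4.30927 m.

4.309 m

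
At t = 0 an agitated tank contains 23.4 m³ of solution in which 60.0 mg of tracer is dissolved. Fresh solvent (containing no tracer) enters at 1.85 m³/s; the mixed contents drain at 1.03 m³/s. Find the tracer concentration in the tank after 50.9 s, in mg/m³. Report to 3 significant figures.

0.255 mg/m³

Let m(t) be the amount of tracer. Volume: V(t) = V₀ + (Q_in − Q_out) t = 23.4 + 0.82000 t; V(50.9) = 65.138 m³.
Species balance (pure solvent in): dm/dt = −Q_out · m/V(t).
Separate: dm/m = −Q_out dt/V(t) ⇒ ln(m/m₀) = −(Q_out/(Q_in−Q_out)) ln(V/V₀).
m = m₀ (V₀/V)^(Q_out/(Q_in−Q_out)) = 60.0 × (23.4/65.138)^(1.2561) = 16.583 mg.
C = m/V = 16.583/65.138 = 0.25458 mg/m³.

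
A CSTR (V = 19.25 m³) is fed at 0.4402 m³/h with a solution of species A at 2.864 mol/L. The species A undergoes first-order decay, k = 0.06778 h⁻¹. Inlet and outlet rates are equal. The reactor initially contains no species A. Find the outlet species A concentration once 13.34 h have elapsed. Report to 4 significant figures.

0.5069 mol/L

Species balance: V dC/dt = Q C_in − Q C − k V C.
This is linear with rate a = Q/V + k = 0.0906475 h⁻¹.
C_ss = Q C_in/(Q + kV) = 0.722497 mol/L; C(t) = C_ss + (C₀ − C_ss) e^(−a t).
C(13.34) = 0.722497 + (-0.722497)·e^(−0.0906475·13.34) = 0.722497 + (-0.722497)·0.298425 = 0.506886 mol/L.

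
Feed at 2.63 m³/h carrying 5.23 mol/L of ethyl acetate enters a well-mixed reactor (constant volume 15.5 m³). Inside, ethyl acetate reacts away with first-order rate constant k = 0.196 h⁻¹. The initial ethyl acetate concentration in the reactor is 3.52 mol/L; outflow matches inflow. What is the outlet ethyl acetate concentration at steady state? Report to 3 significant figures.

2.43 mol/L

Species balance: V dC/dt = Q C_in − Q C − k V C.
At steady state: 0 = Q C_in − (Q + kV) C_ss, so C_ss = Q C_in/(Q + kV).
C_ss = 2.63·5.23/(2.63 + 0.196·15.5) = 13.755/5.6680 = 2.4268 mol/L.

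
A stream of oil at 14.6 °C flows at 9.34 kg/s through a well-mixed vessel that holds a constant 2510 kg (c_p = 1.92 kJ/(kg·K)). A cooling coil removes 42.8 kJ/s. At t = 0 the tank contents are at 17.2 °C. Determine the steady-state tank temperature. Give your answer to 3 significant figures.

12.2 °C

Unsteady energy balance on the tank contents: M c_p dT/dt = ṁ c_p (T_in − T) − 42.8.
At steady state dT/dt = 0 ⇒ T_ss = T_in − Q̇/(ṁ c_p) = 14.6 − 42.8/(9.34·1.92) = 12.213 °C.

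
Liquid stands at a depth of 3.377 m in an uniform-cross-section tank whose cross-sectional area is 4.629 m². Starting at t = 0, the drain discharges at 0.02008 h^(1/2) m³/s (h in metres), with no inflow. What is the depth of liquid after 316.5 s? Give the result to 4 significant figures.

A dh/dt = −Q_out = −0.02008 √h.
∫ h^(−1/2) dh = −(0.02008/A) ∫ dt, giving 2√h = 2√h₀ − (0.02008/A) t.
√h = √3.377 − 0.02008·316.5/(2·4.629) = 1.83766 − 0.686468 = 1.15119.
h = 1.15119² = 1.32525 m.

1.325 m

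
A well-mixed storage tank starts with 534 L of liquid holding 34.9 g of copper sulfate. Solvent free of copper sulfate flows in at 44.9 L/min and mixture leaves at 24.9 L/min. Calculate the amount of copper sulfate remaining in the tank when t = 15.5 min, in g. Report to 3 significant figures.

19.7 g

Total volume: dV/dt = Q_in − Q_out = 20.000 L/min, so V(t) = 534 + 20.000 t and V(15.5) = 844.00 L.
No copper sulfate enters, so dm/dt = −Q_out · (m/V).
Separate: dm/m = −Q_out dt/V(t) ⇒ ln(m/m₀) = −(Q_out/(Q_in−Q_out)) ln(V/V₀).
m = m₀ (V₀/V)^(Q_out/(Q_in−Q_out)) = 34.9 × (534/844.00)^(1.2450) = 19.739 g.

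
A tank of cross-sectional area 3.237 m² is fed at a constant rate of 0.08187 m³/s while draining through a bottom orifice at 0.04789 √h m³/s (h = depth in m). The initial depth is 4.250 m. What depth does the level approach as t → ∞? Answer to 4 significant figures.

Level balance: A dh/dt = 0.08187 − 0.04789 √h. Setting dh/dt = 0:
Q_in = 0.04789 √h_ss ⇒ √h_ss = 0.08187/0.04789 = 1.70954.
h_ss = 1.70954² = 2.92254 m. (Since h₀ = 4.250 m > h_ss, the level will fall toward this value.)

2.923 m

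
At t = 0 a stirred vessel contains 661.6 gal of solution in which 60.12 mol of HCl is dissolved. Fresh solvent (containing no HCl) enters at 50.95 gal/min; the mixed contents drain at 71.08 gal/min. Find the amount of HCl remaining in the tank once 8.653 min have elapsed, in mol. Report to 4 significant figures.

Let m(t) be the amount of HCl. Volume: V(t) = V₀ + (Q_in − Q_out) t = 661.6 − 20.1300 t; V(8.653) = 487.415 gal.
Solute balance: dm/dt = 0 − Q_out C = −Q_out m/V(t).
dm/m = −Q_out dt/(V₀ − 20.1300 t); integrating gives ln(m/m₀) = −(Q_out/(Q_in−Q_out)) ln(V/V₀).
m = m₀ (V₀/V)^(Q_out/(Q_in−Q_out)) = 60.12 × (661.6/487.415)^(-3.53105) = 20.4391 mol.

20.44 mol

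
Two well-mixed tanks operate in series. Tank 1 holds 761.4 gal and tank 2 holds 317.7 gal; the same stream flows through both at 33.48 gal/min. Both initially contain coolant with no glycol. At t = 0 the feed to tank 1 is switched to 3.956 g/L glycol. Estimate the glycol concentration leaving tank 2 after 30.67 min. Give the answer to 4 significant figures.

Species balance on tank i: dCᵢ/dt = (Cᵢ₋₁ − Cᵢ)/τᵢ with τᵢ = Vᵢ/Q.
τ₁ = 761.4/33.48 = 22.7419 min; τ₂ = 317.7/33.48 = 9.48925 min.
Tank 1: C₁ = C_in(1 − e^(−t/τ₁)). Tank 2 (τ₁ ≠ τ₂): C₂ = C_in[1 − (τ₁ e^(−t/τ₁) − τ₂ e^(−t/τ₂))/(τ₁ − τ₂)].
At t = 30.67: e^(−t/τ₁) = 0.259601, e^(−t/τ₂) = 0.0394753.
C₂ = 3.956·[1 − (22.7419·0.259601 − 9.48925·0.0394753)/(13.2527)] = 3.956·0.582784 = 2.30549 g/L.

2.305 g/L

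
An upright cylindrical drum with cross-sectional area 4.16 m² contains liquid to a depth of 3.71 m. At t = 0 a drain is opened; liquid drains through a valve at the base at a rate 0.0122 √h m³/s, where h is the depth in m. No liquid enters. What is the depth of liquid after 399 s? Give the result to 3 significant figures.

With no inflow, A dh/dt = −0.0122 √h.
This is separable: 2 d(√h)/dt = −0.0122/A, so √h = √h₀ − (0.0122/(2A)) t.
√h = √3.71 − 0.0122·399/(2·4.16) = 1.9261 − 0.58507 = 1.3411.
h = 1.3411² = 1.7985 m.

1.80 m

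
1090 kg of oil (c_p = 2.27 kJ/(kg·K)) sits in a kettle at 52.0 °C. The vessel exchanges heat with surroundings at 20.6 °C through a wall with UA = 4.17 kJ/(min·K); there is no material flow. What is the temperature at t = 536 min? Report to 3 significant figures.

33.3 °C

M c_p dT/dt = −UA(T − T_amb).
dT/dt = (T_ss − T)/τ with T_ss = T_amb = 20.600 °C, τ = M c_p/UA = 1090·2.27/4.17 = 593.36 min.
T approaches T_ss exponentially: T(t) = T_ss + (T₀ − T_ss) e^(−t/τ).
T(536) = 20.600 + (31.400)·0.40522 = 33.324 °C.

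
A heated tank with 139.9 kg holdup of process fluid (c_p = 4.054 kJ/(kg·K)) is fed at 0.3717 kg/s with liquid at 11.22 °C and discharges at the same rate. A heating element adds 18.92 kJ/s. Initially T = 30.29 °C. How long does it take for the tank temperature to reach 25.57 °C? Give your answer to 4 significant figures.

M c_p dT/dt = ṁ c_p (T_in − T) + Q̇.
τ = M/ṁ = 376.379 s; T_ss = T_in + Q̇/(ṁ c_p) = 23.7758 °C.
T(t) = T_ss + (T₀ − T_ss) e^(−t/τ). Set T = 25.57:
e^(−t/τ) = (25.57 − 23.7758)/(30.29 − 23.7758) = 0.275428
t = −376.379 · ln(0.275428) = 485.314 s.

485.3 s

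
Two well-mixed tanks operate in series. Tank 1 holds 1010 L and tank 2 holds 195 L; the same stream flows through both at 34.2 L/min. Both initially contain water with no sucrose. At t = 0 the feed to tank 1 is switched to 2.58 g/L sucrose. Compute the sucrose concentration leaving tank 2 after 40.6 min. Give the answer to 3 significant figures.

1.77 g/L

Species balance on tank i: dCᵢ/dt = (Cᵢ₋₁ − Cᵢ)/τᵢ with τᵢ = Vᵢ/Q.
τ₁ = 1010/34.2 = 29.532 min; τ₂ = 195/34.2 = 5.7018 min.
Tank 1: C₁ = C_in(1 − e^(−t/τ₁)). Tank 2 (τ₁ ≠ τ₂): C₂ = C_in[1 − (τ₁ e^(−t/τ₁) − τ₂ e^(−t/τ₂))/(τ₁ − τ₂)].
At t = 40.6: e^(−t/τ₁) = 0.25290, e^(−t/τ₂) = 0.00080827.
C₂ = 2.58·[1 − (29.532·0.25290 − 5.7018·0.00080827)/(23.830)] = 2.58·0.68679 = 1.7719 g/L.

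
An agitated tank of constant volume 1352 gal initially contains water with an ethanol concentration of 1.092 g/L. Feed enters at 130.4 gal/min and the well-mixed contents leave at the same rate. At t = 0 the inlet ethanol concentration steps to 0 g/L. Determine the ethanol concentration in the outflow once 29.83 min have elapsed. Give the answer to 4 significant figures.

Accumulation = in − out for the solute gives V dC/dt = Q(C_in − C).
Rewrite as dC/dt + C/τ = C_in/τ, τ = V/Q = 10.3681 min.
C approaches C_in exponentially: C(t) = C_in + (C₀ − C_in) e^(−t/τ).
C(29.83) = 0 + (1.092 − 0)·e^(−29.83/10.3681) = 0 + (1.09200)·0.0562981 = 0.0614775 g/L.

0.06148 g/L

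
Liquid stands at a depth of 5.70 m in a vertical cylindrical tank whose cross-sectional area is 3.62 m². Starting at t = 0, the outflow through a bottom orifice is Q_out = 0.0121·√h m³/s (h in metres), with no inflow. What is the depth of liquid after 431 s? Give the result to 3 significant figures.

2.78 m

A dh/dt = −Q_out = −0.0121 √h.
Separate and integrate: 2(√h − √h₀) = −(0.0121/A) t.
√h = √5.70 − 0.0121·431/(2·3.62) = 2.3875 − 0.72032 = 1.6671.
h = 1.6671² = 2.7794 m.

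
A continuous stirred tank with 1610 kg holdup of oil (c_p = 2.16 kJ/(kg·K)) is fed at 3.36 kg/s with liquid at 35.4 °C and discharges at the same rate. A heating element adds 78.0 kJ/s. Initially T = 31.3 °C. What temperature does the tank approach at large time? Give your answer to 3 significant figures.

M c_p dT/dt = ṁ c_p (T_in − T) + Q̇.
At steady state dT/dt = 0 ⇒ T_ss = T_in + Q̇/(ṁ c_p) = 35.4 + 78.0/(3.36·2.16) = 46.147 °C.

46.1 °C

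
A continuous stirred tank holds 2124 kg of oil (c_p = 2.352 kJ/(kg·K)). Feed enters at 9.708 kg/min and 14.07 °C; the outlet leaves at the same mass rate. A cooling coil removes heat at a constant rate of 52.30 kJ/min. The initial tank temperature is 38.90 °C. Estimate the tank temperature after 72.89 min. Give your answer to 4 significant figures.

31.22 °C

M c_p dT/dt = ṁ c_p (T_in − T) − Q̇.
Rearrange: dT/dt = (T_ss − T)/τ with τ = M/ṁ = 218.789 min and T_ss = T_in − Q̇/(ṁ c_p) = 11.7795 °C.
Integrating: T(t) = T_ss + (T₀ − T_ss) e^(−t/τ).
T(72.89) = 11.7795 + (27.1205)·e^(−72.89/218.789) = 11.7795 + (27.1205)·0.716661 = 31.2157 °C.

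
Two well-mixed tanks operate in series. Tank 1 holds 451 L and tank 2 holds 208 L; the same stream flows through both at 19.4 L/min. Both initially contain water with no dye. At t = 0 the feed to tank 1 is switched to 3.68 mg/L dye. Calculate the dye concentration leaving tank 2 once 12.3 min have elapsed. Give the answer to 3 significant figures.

0.656 mg/L

Each tank obeys Vᵢ dCᵢ/dt = Q(Cᵢ₋₁ − Cᵢ), so τᵢ = Vᵢ/Q.
τ₁ = 451/19.4 = 23.247 min; τ₂ = 208/19.4 = 10.722 min.
Solving the cascade with C₁(0)=C₂(0)=0 gives C₂(t) = C_in[1 − (τ₁ e^(−t/τ₁) − τ₂ e^(−t/τ₂))/(τ₁ − τ₂)].
At t = 12.3: e^(−t/τ₁) = 0.58914, e^(−t/τ₂) = 0.31752.
C₂ = 3.68·[1 − (23.247·0.58914 − 10.722·0.31752)/(12.526)] = 3.68·0.17836 = 0.65637 mg/L.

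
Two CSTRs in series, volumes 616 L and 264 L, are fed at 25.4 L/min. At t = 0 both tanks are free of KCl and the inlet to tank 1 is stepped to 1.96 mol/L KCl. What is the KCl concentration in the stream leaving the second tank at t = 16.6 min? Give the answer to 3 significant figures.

0.528 mol/L

Time constants: τᵢ = Vᵢ/Q for each well-mixed tank.
τ₁ = 616/25.4 = 24.252 min; τ₂ = 264/25.4 = 10.394 min.
Tank 1: C₁ = C_in(1 − e^(−t/τ₁)). Tank 2 (τ₁ ≠ τ₂): C₂ = C_in[1 − (τ₁ e^(−t/τ₁) − τ₂ e^(−t/τ₂))/(τ₁ − τ₂)].
At t = 16.6: e^(−t/τ₁) = 0.50435, e^(−t/τ₂) = 0.20248.
C₂ = 1.96·[1 − (24.252·0.50435 − 10.394·0.20248)/(13.858)] = 1.96·0.26924 = 0.52772 mol/L.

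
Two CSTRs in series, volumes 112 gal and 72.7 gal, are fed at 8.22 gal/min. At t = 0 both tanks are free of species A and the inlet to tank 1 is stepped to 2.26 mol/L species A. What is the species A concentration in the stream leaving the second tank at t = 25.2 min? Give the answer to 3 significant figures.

Species balance on tank i: dCᵢ/dt = (Cᵢ₋₁ − Cᵢ)/τᵢ with τᵢ = Vᵢ/Q.
τ₁ = 112/8.22 = 13.625 min; τ₂ = 72.7/8.22 = 8.8443 min.
Solving the cascade with C₁(0)=C₂(0)=0 gives C₂(t) = C_in[1 − (τ₁ e^(−t/τ₁) − τ₂ e^(−t/τ₂))/(τ₁ − τ₂)].
At t = 25.2: e^(−t/τ₁) = 0.15732, e^(−t/τ₂) = 0.057885.
C₂ = 2.26·[1 − (13.625·0.15732 − 8.8443·0.057885)/(4.7810)] = 2.26·0.65875 = 1.4888 mol/L.

1.49 mol/L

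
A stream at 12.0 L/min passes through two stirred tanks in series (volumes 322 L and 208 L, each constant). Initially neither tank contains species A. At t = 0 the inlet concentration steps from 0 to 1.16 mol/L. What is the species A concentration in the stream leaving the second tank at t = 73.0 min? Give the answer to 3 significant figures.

0.976 mol/L

Each tank obeys Vᵢ dCᵢ/dt = Q(Cᵢ₋₁ − Cᵢ), so τᵢ = Vᵢ/Q.
τ₁ = 322/12.0 = 26.833 min; τ₂ = 208/12.0 = 17.333 min.
Solving the cascade with C₁(0)=C₂(0)=0 gives C₂(t) = C_in[1 − (τ₁ e^(−t/τ₁) − τ₂ e^(−t/τ₂))/(τ₁ − τ₂)].
At t = 73.0: e^(−t/τ₁) = 0.065842, e^(−t/τ₂) = 0.014824.
C₂ = 1.16·[1 − (26.833·0.065842 − 17.333·0.014824)/(9.5000)] = 1.16·0.84107 = 0.97564 mol/L.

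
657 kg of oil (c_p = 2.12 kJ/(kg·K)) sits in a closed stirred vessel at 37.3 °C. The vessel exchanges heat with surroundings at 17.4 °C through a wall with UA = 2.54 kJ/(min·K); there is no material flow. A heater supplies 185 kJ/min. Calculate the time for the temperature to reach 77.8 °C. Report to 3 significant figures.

M c_p dT/dt = −UA(T − T_amb) + Q̇.
τ = M c_p/UA = 548.36 min; T_ss = T_amb + Q̇/UA = 17.4 + 185/2.54 = 90.235 °C.
T(t) = T_ss + (T₀ − T_ss)e^(−t/τ); set T = 77.8:
t = −τ ln[(T − T_ss)/(T₀ − T_ss)] = −548.36 · ln(0.23491) = 794.34 min.

794 min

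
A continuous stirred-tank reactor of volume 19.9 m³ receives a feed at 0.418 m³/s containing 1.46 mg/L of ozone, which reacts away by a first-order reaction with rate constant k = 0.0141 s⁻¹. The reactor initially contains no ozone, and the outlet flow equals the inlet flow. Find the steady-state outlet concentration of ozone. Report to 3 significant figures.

0.874 mg/L

V dC/dt = Q(C_in − C) − k V C.
Steady state (dC/dt = 0): C_ss = Q C_in/(Q + kV) = C_in/(1 + kV/Q).
C_ss = 0.418·1.46/(0.418 + 0.0141·19.9) = 0.61028/0.69859 = 0.87359 mg/L.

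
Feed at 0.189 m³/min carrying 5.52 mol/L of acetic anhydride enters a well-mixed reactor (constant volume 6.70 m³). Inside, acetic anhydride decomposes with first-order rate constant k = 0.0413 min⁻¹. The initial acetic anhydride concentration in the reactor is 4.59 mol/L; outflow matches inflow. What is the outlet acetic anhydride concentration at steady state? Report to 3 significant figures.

2.24 mol/L

Accumulation = in − out − consumed: V dC/dt = Q C_in − Q C − k V C.
Steady state (dC/dt = 0): C_ss = Q C_in/(Q + kV) = C_in/(1 + kV/Q).
C_ss = 0.189·5.52/(0.189 + 0.0413·6.70) = 1.0433/0.46571 = 2.2402 mol/L.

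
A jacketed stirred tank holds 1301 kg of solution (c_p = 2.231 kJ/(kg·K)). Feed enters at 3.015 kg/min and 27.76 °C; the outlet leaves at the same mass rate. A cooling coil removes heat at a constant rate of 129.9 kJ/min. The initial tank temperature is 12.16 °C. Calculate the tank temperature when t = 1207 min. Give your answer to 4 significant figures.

8.675 °C

M c_p dT/dt = ṁ c_p (T_in − T) − Q̇.
τ = M/ṁ = 431.509 min; T_ss = T_in − Q̇/(ṁ c_p) = 27.76 − 129.9/(3.015·2.231) = 8.44822 °C.
T approaches T_ss exponentially: T(t) = T_ss + (T₀ − T_ss) e^(−t/τ).
T(1207) = 8.44822 + (3.71178)·e^(−1207/431.509) = 8.44822 + (3.71178)·0.0609830 = 8.67458 °C.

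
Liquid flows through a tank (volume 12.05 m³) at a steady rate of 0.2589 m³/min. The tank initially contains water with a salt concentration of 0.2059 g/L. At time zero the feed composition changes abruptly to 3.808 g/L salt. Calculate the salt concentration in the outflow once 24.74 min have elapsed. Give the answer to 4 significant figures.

Transient balance on the dissolved component: V dC/dt = Q(C_in − C).
Rewrite as dC/dt + C/τ = C_in/τ, τ = V/Q = 46.5431 min.
Solution: C(t) = C_in + (C₀ − C_in) e^(−t/τ).
C(24.74) = 3.808 + (0.2059 − 3.808)·e^(−24.74/46.5431) = 3.808 + (-3.60210)·0.587693 = 1.69107 g/L.

1.691 g/L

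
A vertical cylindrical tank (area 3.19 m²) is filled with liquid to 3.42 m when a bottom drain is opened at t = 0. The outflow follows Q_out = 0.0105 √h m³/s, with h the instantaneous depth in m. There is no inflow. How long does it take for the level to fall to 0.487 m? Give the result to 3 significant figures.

700 s

Accumulation of liquid (constant cross-section A): A dh/dt = −0.0105 √h.
∫ h^(−1/2) dh = −(0.0105/A) ∫ dt, giving 2√h = 2√h₀ − (0.0105/A) t.
t = 2A(√h₀ − √h)/0.0105 = 2·3.19·(√3.42 − √0.487)/0.0105
  = 6.3800 × (1.8493 − 0.69785) / 0.0105 = 699.66 s.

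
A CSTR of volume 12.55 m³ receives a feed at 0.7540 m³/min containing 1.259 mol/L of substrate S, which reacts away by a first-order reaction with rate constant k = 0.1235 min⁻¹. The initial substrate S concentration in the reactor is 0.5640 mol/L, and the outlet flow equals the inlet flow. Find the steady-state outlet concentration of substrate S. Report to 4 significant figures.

0.4120 mol/L

V dC/dt = Q(C_in − C) − k V C.
Steady state (dC/dt = 0): C_ss = Q C_in/(Q + kV) = C_in/(1 + kV/Q).
C_ss = 0.7540·1.259/(0.7540 + 0.1235·12.55) = 0.949286/2.30393 = 0.412030 mol/L.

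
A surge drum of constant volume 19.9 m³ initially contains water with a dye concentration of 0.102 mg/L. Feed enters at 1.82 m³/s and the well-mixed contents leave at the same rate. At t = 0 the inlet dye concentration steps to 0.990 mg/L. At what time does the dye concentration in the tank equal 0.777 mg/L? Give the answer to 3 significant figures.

15.6 s

Accumulation = in − out for the solute gives V dC/dt = Q(C_in − C), so τ = V/Q = 10.934 s.
C(t) = C_in + (C₀ − C_in) e^(−t/τ). Set C = 0.777 and solve for t:
e^(−t/τ) = (C − C_in)/(C₀ − C_in) = (0.777 − 0.990)/(0.102 − 0.990) = 0.23986
t = −τ ln(…) = 10.934 × 1.4277 = 15.610 s.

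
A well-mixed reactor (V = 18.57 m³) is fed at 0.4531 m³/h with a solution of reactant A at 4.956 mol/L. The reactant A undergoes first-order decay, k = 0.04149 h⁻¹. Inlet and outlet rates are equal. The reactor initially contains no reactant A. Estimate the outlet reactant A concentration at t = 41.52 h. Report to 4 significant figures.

1.716 mol/L

V dC/dt = Q(C_in − C) − k V C.
This is linear with rate a = Q/V + k = 0.0658896 h⁻¹.
C_ss = Q C_in/(Q + kV) = 1.83526 mol/L; C(t) = C_ss + (C₀ − C_ss) e^(−a t).
C(41.52) = 1.83526 + (-1.83526)·e^(−0.0658896·41.52) = 1.83526 + (-1.83526)·0.0648463 = 1.71625 mol/L.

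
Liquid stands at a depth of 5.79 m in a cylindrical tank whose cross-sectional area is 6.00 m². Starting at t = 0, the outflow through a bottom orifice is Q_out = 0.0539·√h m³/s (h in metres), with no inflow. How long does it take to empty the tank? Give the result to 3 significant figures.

536 s

With no inflow, A dh/dt = −0.0539 √h.
Separate and integrate: 2(√h − √h₀) = −(0.0539/A) t.
Tank is empty when √h = 0: t_empty = 2A√h₀/0.0539.
t_empty = 2·6.00·√5.79/0.0539 = 12.000·2.4062/0.0539 = 535.71 s.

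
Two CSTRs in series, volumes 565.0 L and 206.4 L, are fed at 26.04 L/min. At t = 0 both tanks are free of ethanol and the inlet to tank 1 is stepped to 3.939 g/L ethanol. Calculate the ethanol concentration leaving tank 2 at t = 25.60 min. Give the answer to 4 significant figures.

2.121 g/L

Time constants: τᵢ = Vᵢ/Q for each well-mixed tank.
τ₁ = 565.0/26.04 = 21.6974 min; τ₂ = 206.4/26.04 = 7.92627 min.
Solving the cascade with C₁(0)=C₂(0)=0 gives C₂(t) = C_in[1 − (τ₁ e^(−t/τ₁) − τ₂ e^(−t/τ₂))/(τ₁ − τ₂)].
At t = 25.60: e^(−t/τ₁) = 0.307320, e^(−t/τ₂) = 0.0395667.
C₂ = 3.939·[1 − (21.6974·0.307320 − 7.92627·0.0395667)/(13.7711)] = 3.939·0.538569 = 2.12142 g/L.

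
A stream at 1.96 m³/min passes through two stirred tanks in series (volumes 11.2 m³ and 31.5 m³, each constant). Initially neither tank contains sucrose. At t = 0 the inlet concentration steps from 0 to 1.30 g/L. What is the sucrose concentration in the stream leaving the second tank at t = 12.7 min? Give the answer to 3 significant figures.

Time constants: τᵢ = Vᵢ/Q for each well-mixed tank.
τ₁ = 11.2/1.96 = 5.7143 min; τ₂ = 31.5/1.96 = 16.071 min.
Tank 1: C₁ = C_in(1 − e^(−t/τ₁)). Tank 2 (τ₁ ≠ τ₂): C₂ = C_in[1 − (τ₁ e^(−t/τ₁) − τ₂ e^(−t/τ₂))/(τ₁ − τ₂)].
At t = 12.7: e^(−t/τ₁) = 0.10834, e^(−t/τ₂) = 0.45374.
C₂ = 1.30·[1 − (5.7143·0.10834 − 16.071·0.45374)/(-10.357)] = 1.30·0.35569 = 0.46239 g/L.

0.462 g/L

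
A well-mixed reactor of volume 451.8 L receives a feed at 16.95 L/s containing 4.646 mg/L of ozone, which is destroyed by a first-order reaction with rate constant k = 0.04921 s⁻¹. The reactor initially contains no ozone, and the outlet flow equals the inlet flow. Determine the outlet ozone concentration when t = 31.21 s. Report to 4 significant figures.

Species balance: V dC/dt = Q C_in − Q C − k V C.
This is linear with rate a = Q/V + k = 0.0867266 s⁻¹.
C_ss = Q C_in/(Q + kV) = 2.00979 mg/L; C(t) = C_ss + (C₀ − C_ss) e^(−a t).
C(31.21) = 2.00979 + (-2.00979)·e^(−0.0867266·31.21) = 2.00979 + (-2.00979)·0.0667543 = 1.87563 mg/L.

1.876 mg/L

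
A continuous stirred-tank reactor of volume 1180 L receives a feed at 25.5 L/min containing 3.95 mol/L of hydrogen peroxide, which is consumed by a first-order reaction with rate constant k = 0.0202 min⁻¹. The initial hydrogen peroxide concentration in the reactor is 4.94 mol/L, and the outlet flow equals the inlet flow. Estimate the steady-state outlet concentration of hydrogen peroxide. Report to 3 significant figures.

2.04 mol/L

V dC/dt = Q(C_in − C) − k V C.
Steady state (dC/dt = 0): C_ss = Q C_in/(Q + kV) = C_in/(1 + kV/Q).
C_ss = 25.5·3.95/(25.5 + 0.0202·1180) = 100.73/49.336 = 2.0416 mol/L.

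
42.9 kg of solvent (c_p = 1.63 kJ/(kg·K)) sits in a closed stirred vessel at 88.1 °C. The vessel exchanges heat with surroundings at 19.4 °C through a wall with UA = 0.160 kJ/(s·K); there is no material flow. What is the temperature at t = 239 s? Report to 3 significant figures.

M c_p dT/dt = −UA(T − T_amb).
dT/dt = (T_ss − T)/τ with T_ss = T_amb = 19.400 °C, τ = M c_p/UA = 42.9·1.63/0.160 = 437.04 s.
T approaches T_ss exponentially: T(t) = T_ss + (T₀ − T_ss) e^(−t/τ).
T(239) = 19.400 + (68.700)·0.57877 = 59.161 °C.

59.2 °C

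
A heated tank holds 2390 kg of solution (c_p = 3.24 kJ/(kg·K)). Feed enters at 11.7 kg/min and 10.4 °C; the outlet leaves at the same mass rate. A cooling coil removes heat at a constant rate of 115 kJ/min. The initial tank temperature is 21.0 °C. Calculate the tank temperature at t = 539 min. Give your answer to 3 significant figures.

8.34 °C

M c_p dT/dt = ṁ c_p (T_in − T) − Q̇.
τ = M/ṁ = 204.27 min; T_ss = T_in − Q̇/(ṁ c_p) = 10.4 − 115/(11.7·3.24) = 7.3663 °C.
Solution: T(t) = T_ss + (T₀ − T_ss) e^(−t/τ).
T(539) = 7.3663 + (13.634)·e^(−539/204.27) = 7.3663 + (13.634)·0.071460 = 8.3406 °C.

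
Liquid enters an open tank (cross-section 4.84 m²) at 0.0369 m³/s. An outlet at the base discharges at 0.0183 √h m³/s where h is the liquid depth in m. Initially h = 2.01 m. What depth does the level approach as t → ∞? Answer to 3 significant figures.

Level balance: A dh/dt = 0.0369 − 0.0183 √h. Setting dh/dt = 0:
Q_in = 0.0183 √h_ss ⇒ √h_ss = 0.0369/0.0183 = 2.0164.
h_ss = 2.0164² = 4.0658 m. (Since h₀ = 2.01 m < h_ss, the level will rise toward this value.)

4.07 m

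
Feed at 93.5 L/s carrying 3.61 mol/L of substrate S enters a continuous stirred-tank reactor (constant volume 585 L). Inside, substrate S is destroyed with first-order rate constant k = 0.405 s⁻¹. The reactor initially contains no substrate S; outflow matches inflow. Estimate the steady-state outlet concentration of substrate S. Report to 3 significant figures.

Accumulation = in − out − consumed: V dC/dt = Q C_in − Q C − k V C.
Steady state (dC/dt = 0): C_ss = Q C_in/(Q + kV) = C_in/(1 + kV/Q).
C_ss = 93.5·3.61/(93.5 + 0.405·585) = 337.53/330.43 = 1.0215 mol/L.

1.02 mol/L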